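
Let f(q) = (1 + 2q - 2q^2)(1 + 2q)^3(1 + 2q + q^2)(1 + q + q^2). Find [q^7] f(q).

-68

(1 + 2q - 2q^2) has coefficients 1,2,-2 for degrees 0…2.
(1 + 2q)^3 has coefficients 1,6,12,8,0,0,0,0 for degrees 0…7.
Multiplying by (1 + 2q + q^2) gives running coefficients 1,8,25,38,28,8,0,0 for degrees 0…7.
Finally multiplying by (1 + q + q^2), the product of all factors after the first has coefficients 1,9,34,71,91,74,36,8 for degrees 0…7.
[q^7] = 1·8 + 2·36 − 2·74 = -68.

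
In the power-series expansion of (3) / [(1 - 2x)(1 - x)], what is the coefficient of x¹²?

24573

Partial fractions give a closed form: a_n = (6)·2^n + (-3)·1^n.
At n = 12: a_12 = 24573.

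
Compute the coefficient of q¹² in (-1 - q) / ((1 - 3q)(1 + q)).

The denominator gives the recurrence a_n = 2a_(n−1) + 3a_(n−2) for n ≥ 3; the numerator fixes a_0 = -1, a_1 = -3, a_2 = -9.
Iterating: -1, -3, -9, -27, -81, -243, -729, -2187, -6561, -19683, -59049, -177147, -531441, so a_12 = -531441.

-531441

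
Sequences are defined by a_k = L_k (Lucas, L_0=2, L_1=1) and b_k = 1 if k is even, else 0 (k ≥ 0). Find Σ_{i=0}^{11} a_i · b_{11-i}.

320

Write out a_i and b_{11-i} for i = 0,…,11 and sum the products.
Σ = 2·0 + 1·1 + 3·0 + 4·1 + 7·0 + 11·1 + 18·0 + 29·1 + 47·0 + 76·1 + 123·0 + 199·1 = 320.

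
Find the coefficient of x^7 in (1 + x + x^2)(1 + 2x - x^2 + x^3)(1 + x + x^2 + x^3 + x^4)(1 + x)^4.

(1 + x + x^2) has coefficients 1,1,1 for degrees 0…2.
(1 + 2x - x^2 + x^3) has coefficients 1,2,-1,1,0,0,0,0 for degrees 0…7.
Multiplying by (1 + x + x^2 + x^3 + x^4) gives running coefficients 1,3,2,3,3,2,0,1 for degrees 0…7.
Finally multiplying by (1 + x)^4, the product of all factors after the first has coefficients 1,7,20,33,40,43,40,28 for degrees 0…7.
[x^7] = 1·28 + 1·40 + 1·43 = 111.

111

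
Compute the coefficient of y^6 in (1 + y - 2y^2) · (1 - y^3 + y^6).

1

(1 + y - 2y^2) has coefficients 1,1,-2 for degrees 0…2.
(1 - y^3 + y^6) has coefficients 1,0,0,-1,0,0,1 for degrees 0…6.
[y^6] = 1·1 + 1·0 − 2·0 = 1.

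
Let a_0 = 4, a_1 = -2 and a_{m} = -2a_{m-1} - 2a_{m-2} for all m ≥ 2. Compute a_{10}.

The ordinary generating function has denominator 1 + 2q + 2q^2.
Iterating the recurrence: a_0,…,a_{10} = 4, -2, -4, 12, -16, 8, 16, -48, 64, -32, -64.

-64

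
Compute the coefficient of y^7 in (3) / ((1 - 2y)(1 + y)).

255

The denominator gives the recurrence a_n = a_(n−1) + 2a_(n−2) for n ≥ 3; the numerator fixes a_0 = 3, a_1 = 3, a_2 = 9.
Iterating: 3, 3, 9, 15, 33, 63, 129, 255, so a_7 = 255.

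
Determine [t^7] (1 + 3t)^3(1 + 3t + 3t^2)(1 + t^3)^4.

720

(1 + 3t)^3 has coefficients 1,9,27,27 for degrees 0…3.
(1 + 3t + 3t^2) has coefficients 1,3,3,0,0,0,0,0 for degrees 0…7.
Finally multiplying by (1 + t^3)^4, the product of all factors after the first has coefficients 1,3,3,4,12,12,6,18 for degrees 0…7.
[t^7] = 1·18 + 9·6 + 27·12 + 27·12 = 720.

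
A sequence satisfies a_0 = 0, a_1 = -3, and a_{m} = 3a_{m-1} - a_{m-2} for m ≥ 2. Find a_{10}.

The ordinary generating function has denominator 1 - 3x + x^2.
Iterating the recurrence: a_0,…,a_{10} = 0, -3, -9, -24, -63, -165, -432, -1131, -2961, -7752, -20295.

-20295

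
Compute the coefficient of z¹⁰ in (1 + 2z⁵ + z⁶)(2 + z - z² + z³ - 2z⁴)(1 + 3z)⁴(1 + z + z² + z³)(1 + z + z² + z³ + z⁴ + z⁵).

(1 + 2z⁵ + z⁶) has coefficients 1,0,0,0,0,2,1 for degrees 0…6.
(2 + z - z² + z³ - 2z⁴) has coefficients 2,1,-1,1,-2,0,0,0,0,0,0 for degrees 0…10.
Multiplying by (1 + 3z)⁴ gives running coefficients 2,25,119,259,226,3,-81,-135,-162,0,0 for degrees 0…10.
Multiplying by (1 + z + z² + z³) gives running coefficients 2,27,146,405,629,607,407,13,-375,-378,-297 for degrees 0…10.
Finally multiplying by (1 + z + z² + z³ + z⁴ + z⁵), the product of all factors after the first has coefficients 2,29,175,580,1209,1816,2221,2207,1686,903,-23 for degrees 0…10.
[z¹⁰] = 1·(-23) + 2·1816 + 1·1209 = 4818.

4818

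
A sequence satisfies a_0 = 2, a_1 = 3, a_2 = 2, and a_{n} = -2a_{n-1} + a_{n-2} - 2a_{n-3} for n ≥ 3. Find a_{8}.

398

The ordinary generating function has denominator 1 + 2t - t^2 + 2t^3.
Iterating the recurrence: a_0,…,a_{8} = 2, 3, 2, -5, 6, -21, 58, -149, 398.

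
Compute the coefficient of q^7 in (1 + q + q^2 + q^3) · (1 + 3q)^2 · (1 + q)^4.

130

(1 + q + q^2 + q^3) has coefficients 1,1,1,1 for degrees 0…3.
(1 + 3q)^2 has coefficients 1,6,9,0,0,0,0,0 for degrees 0…7.
Finally multiplying by (1 + q)^4, the product of all factors after the first has coefficients 1,10,39,76,79,42,9,0 for degrees 0…7.
[q^7] = 1·0 + 1·9 + 1·42 + 1·79 = 130.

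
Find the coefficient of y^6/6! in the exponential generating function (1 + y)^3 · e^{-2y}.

The EGF product rule gives c_6 = Σ_{k_1+k_2=6} C(6; k_1,k_2) · ∏ g_i(k_i), where (1+y)^3 gives the falling factorial (3)_k; e^{-2y} gives (-2)^k.
g_1(k) for k = 0…6: 1, 3, 6, 6, 0, 0, 0.
g_2(k) for k = 0…6: 1, -2, 4, -8, 16, -32, 64.
c_6 = Σ_k C(6,k)·g_1(k)·g_2(6−k) = 1·1·64 + 6·3·(-32) + 15·6·16 + 20·6·(-8) = 64 − 576 + 1440 − 960 = -32.

-32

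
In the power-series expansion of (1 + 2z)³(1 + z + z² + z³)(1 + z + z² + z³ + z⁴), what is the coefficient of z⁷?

(1 + 2z)³ has coefficients 1,6,12,8 for degrees 0…3.
(1 + z + z² + z³) has coefficients 1,1,1,1,0,0,0,0 for degrees 0…7.
Finally multiplying by (1 + z + z² + z³ + z⁴), the product of all factors after the first has coefficients 1,2,3,4,4,3,2,1 for degrees 0…7.
[z⁷] = 1·1 + 6·2 + 12·3 + 8·4 = 81.

81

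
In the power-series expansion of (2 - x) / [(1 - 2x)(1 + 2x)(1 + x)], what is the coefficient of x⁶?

Partial fractions give a closed form: a_n = (1/2)·2^n + (5/2)·(-2)^n + (-1)·(-1)^n.
At n = 6: a_6 = 191.

191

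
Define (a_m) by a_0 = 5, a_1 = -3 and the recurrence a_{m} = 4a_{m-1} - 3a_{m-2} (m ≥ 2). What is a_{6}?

-2907

The ordinary generating function has denominator 1 - 4z + 3z^2.
Iterating the recurrence: a_0,…,a_{6} = 5, -3, -27, -99, -315, -963, -2907.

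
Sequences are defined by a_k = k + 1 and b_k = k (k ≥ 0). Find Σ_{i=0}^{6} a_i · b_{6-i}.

56

Write out a_i and b_{6-i} for i = 0,…,6 and sum the products.
Σ = 1·6 + 2·5 + 3·4 + 4·3 + 5·2 + 6·1 + 7·0 = 56.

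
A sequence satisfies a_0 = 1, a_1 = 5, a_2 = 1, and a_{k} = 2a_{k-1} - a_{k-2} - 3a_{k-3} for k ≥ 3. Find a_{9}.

The ordinary generating function has denominator 1 - 2q + q^2 + 3q^3.
Iterating the recurrence: a_0,…,a_{9} = 1, 5, 1, -6, -28, -53, -60, 17, 253, 669.

669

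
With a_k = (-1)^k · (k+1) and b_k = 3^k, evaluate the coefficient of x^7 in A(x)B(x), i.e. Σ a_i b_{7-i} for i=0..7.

This is [x^7] in the product of the two ordinary generating functions.
Σ = 1·2187 − 2·729 + 3·243 − 4·81 + 5·27 − 6·9 + 7·3 − 8·1 = 1228.

1228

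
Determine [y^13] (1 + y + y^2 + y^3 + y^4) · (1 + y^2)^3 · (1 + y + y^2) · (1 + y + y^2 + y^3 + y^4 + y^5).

(1 + y + y^2 + y^3 + y^4) has coefficients 1,1,1,1,1 for degrees 0…4.
(1 + y^2)^3 has coefficients 1,0,3,0,3,0,1,0,0,0,0,0,0,0 for degrees 0…13.
Multiplying by (1 + y + y^2) gives running coefficients 1,1,4,3,6,3,4,1,1,0,0,0,0,0 for degrees 0…13.
Finally multiplying by (1 + y + y^2 + y^3 + y^4 + y^5), the product of all factors after the first has coefficients 1,2,6,9,15,18,21,21,18,15,9,6,2,1 for degrees 0…13.
[y^13] = 1·1 + 1·2 + 1·6 + 1·9 + 1·15 = 33.

33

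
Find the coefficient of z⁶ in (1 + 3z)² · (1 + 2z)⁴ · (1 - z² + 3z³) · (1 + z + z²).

(1 + 3z)² has coefficients 1,6,9 for degrees 0…2.
(1 + 2z)⁴ has coefficients 1,8,24,32,16,0,0 for degrees 0…6.
Multiplying by (1 - z² + 3z³) gives running coefficients 1,8,23,27,16,40,80 for degrees 0…6.
Finally multiplying by (1 + z + z²), the product of all factors after the first has coefficients 1,9,32,58,66,83,136 for degrees 0…6.
[z⁶] = 1·136 + 6·83 + 9·66 = 1228.

1228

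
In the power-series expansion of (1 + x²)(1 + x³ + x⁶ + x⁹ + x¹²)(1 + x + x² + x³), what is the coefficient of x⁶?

(1 + x²) has coefficients 1,0,1 for degrees 0…2.
(1 + x³ + x⁶ + x⁹ + x¹²) has coefficients 1,0,0,1,0,0,1 for degrees 0…6.
Finally multiplying by (1 + x + x² + x³), the product of all factors after the first has coefficients 1,1,1,2,1,1,2 for degrees 0…6.
[x⁶] = 1·2 + 1·1 = 3.

3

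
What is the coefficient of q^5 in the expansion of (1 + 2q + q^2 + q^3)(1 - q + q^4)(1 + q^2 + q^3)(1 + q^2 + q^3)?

(1 + 2q + q^2 + q^3) has coefficients 1,2,1,1 for degrees 0…3.
(1 - q + q^4) has coefficients 1,-1,0,0,1,0 for degrees 0…5.
Multiplying by (1 + q^2 + q^3) gives running coefficients 1,-1,1,0,0,0 for degrees 0…5.
Finally multiplying by (1 + q^2 + q^3), the product of all factors after the first has coefficients 1,-1,2,0,0,1 for degrees 0…5.
[q^5] = 1·1 + 2·0 + 1·0 + 1·2 = 3.

3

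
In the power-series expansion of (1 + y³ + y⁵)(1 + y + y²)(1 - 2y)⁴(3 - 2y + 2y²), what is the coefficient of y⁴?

67

(1 + y³ + y⁵) has coefficients 1,0,0,1,0 for degrees 0…4.
(1 + y + y²) has coefficients 1,1,1,0,0 for degrees 0…4.
Multiplying by (1 - 2y)⁴ gives running coefficients 1,-7,17,-16,8 for degrees 0…4.
Finally multiplying by (3 - 2y + 2y²), the product of all factors after the first has coefficients 3,-23,67,-96,90 for degrees 0…4.
[y⁴] = 1·90 + 1·(-23) = 67.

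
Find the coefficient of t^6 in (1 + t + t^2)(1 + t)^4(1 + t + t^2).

(1 + t + t^2) has coefficients 1,1,1 for degrees 0…2.
(1 + t)^4 has coefficients 1,4,6,4,1,0,0 for degrees 0…6.
Finally multiplying by (1 + t + t^2), the product of all factors after the first has coefficients 1,5,11,14,11,5,1 for degrees 0…6.
[t^6] = 1·1 + 1·5 + 1·11 = 17.

17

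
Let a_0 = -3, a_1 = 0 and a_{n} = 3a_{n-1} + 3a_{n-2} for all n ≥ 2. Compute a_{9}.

-83835

The ordinary generating function has denominator 1 - 3x - 3x^2.
Iterating the recurrence: a_0,…,a_{9} = -3, 0, -9, -27, -108, -405, -1539, -5832, -22113, -83835.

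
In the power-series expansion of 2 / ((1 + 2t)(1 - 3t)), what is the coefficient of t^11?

The denominator gives the recurrence a_n = a_(n−1) + 6a_(n−2) for n ≥ 2; the numerator fixes a_0 = 2, a_1 = 2.
Iterating: 2, 2, 14, 26, 110, 266, 926, 2522, 8078, 23210, 71678, 210938, so a_11 = 210938.

210938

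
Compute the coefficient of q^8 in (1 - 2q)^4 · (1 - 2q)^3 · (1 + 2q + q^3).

-928

(1 - 2q)^4 has coefficients 1,-8,24,-32,16 for degrees 0…4.
(1 - 2q)^3 has coefficients 1,-6,12,-8,0,0,0,0,0 for degrees 0…8.
Finally multiplying by (1 + 2q + q^3), the product of all factors after the first has coefficients 1,-4,0,17,-22,12,-8,0,0 for degrees 0…8.
[q^8] = 1·0 − 8·0 + 24·(-8) − 32·12 + 16·(-22) = -928.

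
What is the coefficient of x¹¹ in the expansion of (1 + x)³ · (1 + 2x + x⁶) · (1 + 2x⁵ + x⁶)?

2

(1 + x)³ has coefficients 1,3,3,1 for degrees 0…3.
(1 + 2x + x⁶) has coefficients 1,2,0,0,0,0,1,0,0,0,0,0 for degrees 0…11.
Finally multiplying by (1 + 2x⁵ + x⁶), the product of all factors after the first has coefficients 1,2,0,0,0,2,6,2,0,0,0,2 for degrees 0…11.
[x¹¹] = 1·2 + 3·0 + 3·0 + 1·0 = 2.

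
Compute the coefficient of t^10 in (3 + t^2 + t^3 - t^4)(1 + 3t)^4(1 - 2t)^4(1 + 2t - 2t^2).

-9766

(3 + t^2 + t^3 - t^4) has coefficients 3,0,1,1,-1 for degrees 0…4.
(1 + 3t)^4 has coefficients 1,12,54,108,81,0,0,0,0,0,0 for degrees 0…10.
Multiplying by (1 - 2t)^4 gives running coefficients 1,4,-18,-68,145,408,-648,-864,1296,0,0 for degrees 0…10.
Finally multiplying by (1 + 2t - 2t^2), the product of all factors after the first has coefficients 1,6,-12,-112,45,834,-122,-2976,864,4320,-2592 for degrees 0…10.
[t^10] = 3·(-2592) + 1·864 + 1·(-2976) − 1·(-122) = -9766.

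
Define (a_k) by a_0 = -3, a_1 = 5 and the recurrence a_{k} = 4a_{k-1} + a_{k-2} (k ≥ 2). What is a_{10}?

1785473

The ordinary generating function has denominator 1 - 4y - y^2.
Iterating the recurrence: a_0,…,a_{10} = -3, 5, 17, 73, 309, 1309, 5545, 23489, 99501, 421493, 1785473.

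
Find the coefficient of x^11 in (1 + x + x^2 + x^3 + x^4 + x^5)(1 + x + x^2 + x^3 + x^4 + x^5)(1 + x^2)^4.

60

(1 + x + x^2 + x^3 + x^4 + x^5) has coefficients 1,1,1,1,1,1 for degrees 0…5.
(1 + x + x^2 + x^3 + x^4 + x^5) has coefficients 1,1,1,1,1,1,0,0,0,0,0,0 for degrees 0…11.
Finally multiplying by (1 + x^2)^4, the product of all factors after the first has coefficients 1,1,5,5,11,11,14,14,11,11,5,5 for degrees 0…11.
[x^11] = 1·5 + 1·5 + 1·11 + 1·11 + 1·14 + 1·14 = 60.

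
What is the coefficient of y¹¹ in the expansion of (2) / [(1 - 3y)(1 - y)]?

531440

Partial fractions give a closed form: a_n = (3)·3^n + (-1)·1^n.
At n = 11: a_11 = 531440.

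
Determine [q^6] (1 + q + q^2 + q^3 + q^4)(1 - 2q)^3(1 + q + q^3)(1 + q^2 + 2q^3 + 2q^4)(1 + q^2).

1

(1 + q + q^2 + q^3 + q^4) has coefficients 1,1,1,1,1 for degrees 0…4.
(1 - 2q)^3 has coefficients 1,-6,12,-8,0,0,0 for degrees 0…6.
Multiplying by (1 + q + q^3) gives running coefficients 1,-5,6,5,-14,12,-8 for degrees 0…6.
Multiplying by (1 + q^2 + 2q^3 + 2q^4) gives running coefficients 1,-5,7,2,-16,19,0 for degrees 0…6.
Finally multiplying by (1 + q^2), the product of all factors after the first has coefficients 1,-5,8,-3,-9,21,-16 for degrees 0…6.
[q^6] = 1·(-16) + 1·21 + 1·(-9) + 1·(-3) + 1·8 = 1.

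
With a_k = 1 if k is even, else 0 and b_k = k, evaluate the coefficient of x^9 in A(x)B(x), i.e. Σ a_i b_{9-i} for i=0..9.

25

Write out a_i and b_{9-i} for i = 0,…,9 and sum the products.
Σ = 1·9 + 0·8 + 1·7 + 0·6 + 1·5 + 0·4 + 1·3 + 0·2 + 1·1 + 0·0 = 25.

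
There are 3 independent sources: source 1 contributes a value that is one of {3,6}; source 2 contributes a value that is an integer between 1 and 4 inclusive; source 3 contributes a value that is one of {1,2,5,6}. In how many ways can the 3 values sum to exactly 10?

The generating function for the choices is (t³ + t⁶)·(t + t² + t³ + t⁴)·(t + t² + t⁵ + t⁶); the count is [t¹⁰].
(t³ + t⁶) has coefficients 0,0,0,1,0,0,1 for degrees 0…6.
(t + t² + t³ + t⁴) has coefficients 0,1,1,1,1,0,0,0,0,0,0 for degrees 0…10.
Finally multiplying by (t + t² + t⁵ + t⁶), the product of all factors after the first has coefficients 0,0,1,2,2,2,2,2,2,2,1 for degrees 0…10.
[t¹⁰] = 1·2 + 1·2 = 4.

4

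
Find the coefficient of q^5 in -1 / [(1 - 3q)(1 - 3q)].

-1458

The denominator gives the recurrence a_n = 6a_(n−1) − 9a_(n−2) for n ≥ 2; the numerator fixes a_0 = -1, a_1 = -6.
Iterating: -1, -6, -27, -108, -405, -1458, so a_5 = -1458.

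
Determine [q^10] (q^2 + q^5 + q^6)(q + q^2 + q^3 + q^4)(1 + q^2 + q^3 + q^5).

6

(q^2 + q^5 + q^6) has coefficients 0,0,1,0,0,1,1 for degrees 0…6.
(q + q^2 + q^3 + q^4) has coefficients 0,1,1,1,1,0,0,0,0,0,0 for degrees 0…10.
Finally multiplying by (1 + q^2 + q^3 + q^5), the product of all factors after the first has coefficients 0,1,1,2,3,2,3,2,1,1,0 for degrees 0…10.
[q^10] = 1·1 + 1·2 + 1·3 = 6.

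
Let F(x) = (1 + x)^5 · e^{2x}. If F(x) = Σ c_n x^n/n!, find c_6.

24064

The EGF product rule gives c_6 = Σ_{k_1+k_2=6} C(6; k_1,k_2) · ∏ g_i(k_i), where (1+x)^5 gives the falling factorial (5)_k; e^{2x} gives (2)^k.
g_1(k) for k = 0…6: 1, 5, 20, 60, 120, 120, 0.
g_2(k) for k = 0…6: 1, 2, 4, 8, 16, 32, 64.
c_6 = Σ_k C(6,k)·g_1(k)·g_2(6−k) = 1·1·64 + 6·5·32 + 15·20·16 + 20·60·8 + 15·120·4 + 6·120·2 = 64 + 960 + 4800 + 9600 + 7200 + 1440 = 24064.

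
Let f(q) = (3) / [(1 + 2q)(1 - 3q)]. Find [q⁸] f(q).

Partial fractions give a closed form: a_n = (6/5)·(-2)^n + (9/5)·3^n.
At n = 8: a_8 = 12117.

12117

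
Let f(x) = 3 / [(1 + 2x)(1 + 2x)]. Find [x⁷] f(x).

The denominator gives the recurrence a_n = −4a_(n−1) − 4a_(n−2) for n ≥ 2; the numerator fixes a_0 = 3, a_1 = -12.
Iterating: 3, -12, 36, -96, 240, -576, 1344, -3072, so a_7 = -3072.

-3072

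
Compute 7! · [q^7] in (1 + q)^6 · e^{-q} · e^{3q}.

The EGF product rule gives c_7 = Σ_{k_1+k_2+k_3=7} C(7; k_1,k_2,k_3) · ∏ g_i(k_i), where (1+q)^6 gives the falling factorial (6)_k; e^{-q} gives (-1)^k; e^{3q} gives (3)^k.
g_1(k) for k = 0…7: 1, 6, 30, 120, 360, 720, 720, 0.
g_2(k) for k = 0…7: 1, -1, 1, -1, 1, -1, 1, -1.
g_3(k) for k = 0…7: 1, 3, 9, 27, 81, 243, 729, 2187.
First combine the last two factors: h(k) = Σ_j C(k,j)·g_2(j)·g_3(k−j) for k = 0…7: 1, 2, 4, 8, 16, 32, 64, 128.
c_7 = Σ_k C(7,k)·g_1(k)·h(7−k) = 1·1·128 + 7·6·64 + 21·30·32 + 35·120·16 + 35·360·8 + 21·720·4 + 7·720·2 = 128 + 2688 + 20160 + 67200 + 100800 + 60480 + 10080 = 261536.

261536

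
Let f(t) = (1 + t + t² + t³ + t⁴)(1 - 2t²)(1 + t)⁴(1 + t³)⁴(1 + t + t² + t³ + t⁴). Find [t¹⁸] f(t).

(1 + t + t² + t³ + t⁴) has coefficients 1,1,1,1,1 for degrees 0…4.
(1 - 2t²) has coefficients 1,0,-2,0,0,0,0,0,0,0,0,0,0,0,0,0,0,0,0 for degrees 0…18.
Multiplying by (1 + t)⁴ gives running coefficients 1,4,4,-4,-11,-8,-2,0,0,0,0,0,0,0,0,0,0,0,0 for degrees 0…18.
Multiplying by (1 + t³)⁴ gives running coefficients 1,4,4,0,5,8,-12,-20,-8,-28,-50,-32,-27,-40,-28,-12,-11,-8,-2 for degrees 0…18.
Finally multiplying by (1 + t + t² + t³ + t⁴), the product of all factors after the first has coefficients 1,5,9,9,14,21,5,-19,-27,-60,-118,-138,-145,-177,-177,-139,-118,-99,-61 for degrees 0…18.
[t¹⁸] = 1·(-61) + 1·(-99) + 1·(-118) + 1·(-139) + 1·(-177) = -594.

-594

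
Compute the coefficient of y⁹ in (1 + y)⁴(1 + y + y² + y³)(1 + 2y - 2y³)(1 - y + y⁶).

45

(1 + y)⁴ has coefficients 1,4,6,4,1 for degrees 0…4.
(1 + y + y² + y³) has coefficients 1,1,1,1,0,0,0,0,0,0 for degrees 0…9.
Multiplying by (1 + 2y - 2y³) gives running coefficients 1,3,3,1,0,-2,-2,0,0,0 for degrees 0…9.
Finally multiplying by (1 - y + y⁶), the product of all factors after the first has coefficients 1,2,0,-2,-1,-2,1,5,3,1 for degrees 0…9.
[y⁹] = 1·1 + 4·3 + 6·5 + 4·1 + 1·(-2) = 45.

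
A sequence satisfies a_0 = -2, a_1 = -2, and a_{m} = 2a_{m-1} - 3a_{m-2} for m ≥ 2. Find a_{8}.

-34

The ordinary generating function has denominator 1 - 2q + 3q^2.
Iterating the recurrence: a_0,…,a_{8} = -2, -2, 2, 10, 14, -2, -46, -86, -34.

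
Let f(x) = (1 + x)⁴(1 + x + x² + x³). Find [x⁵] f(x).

11

(1 + x)⁴ has coefficients 1,4,6,4,1 for degrees 0…4.
(1 + x + x² + x³) has coefficients 1,1,1,1,0,0 for degrees 0…5.
[x⁵] = 1·0 + 4·0 + 6·1 + 4·1 + 1·1 = 11.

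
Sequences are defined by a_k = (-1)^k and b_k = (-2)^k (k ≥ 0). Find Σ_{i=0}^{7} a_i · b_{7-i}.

The convolution is the x^7 coefficient of A(x)B(x).
Σ = 1·(-128) − 1·64 + 1·(-32) − 1·16 + 1·(-8) − 1·4 + 1·(-2) − 1·1 = -255.

-255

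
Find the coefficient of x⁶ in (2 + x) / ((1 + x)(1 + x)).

8

The denominator gives the recurrence a_n = −2a_(n−1) − a_(n−2) for n ≥ 2; the numerator fixes a_0 = 2, a_1 = -3.
Iterating: 2, -3, 4, -5, 6, -7, 8, so a_6 = 8.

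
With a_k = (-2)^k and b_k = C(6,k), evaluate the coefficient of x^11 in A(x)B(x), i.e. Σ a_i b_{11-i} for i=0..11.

This is [x^11] in the product of the two ordinary generating functions.
Σ = 1·0 − 2·0 + 4·0 − 8·0 + 16·0 − 32·1 + 64·6 − 128·15 + 256·20 − 512·15 + 1024·6 − 2048·1 = -32.

-32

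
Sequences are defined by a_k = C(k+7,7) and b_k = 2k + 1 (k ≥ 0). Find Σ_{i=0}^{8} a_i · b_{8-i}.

35750

Write out a_i and b_{8-i} for i = 0,…,8 and sum the products.
Σ = 1·17 + 8·15 + 36·13 + 120·11 + 330·9 + 792·7 + 1716·5 + 3432·3 + 6435·1 = 35750.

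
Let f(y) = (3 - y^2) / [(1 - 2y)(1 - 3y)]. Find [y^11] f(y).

1524010

The denominator gives the recurrence a_n = 5a_(n−1) − 6a_(n−2) for n ≥ 3; the numerator fixes a_0 = 3, a_1 = 15, a_2 = 56.
Iterating: 3, 15, 56, 190, 614, 1930, 5966, 18250, 55454, 167770, 506126, 1524010, so a_11 = 1524010.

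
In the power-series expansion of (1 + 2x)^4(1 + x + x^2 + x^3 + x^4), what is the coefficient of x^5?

(1 + 2x)^4 has coefficients 1,8,24,32,16 for degrees 0…4.
(1 + x + x^2 + x^3 + x^4) has coefficients 1,1,1,1,1,0 for degrees 0…5.
[x^5] = 1·0 + 8·1 + 24·1 + 32·1 + 16·1 = 80.

80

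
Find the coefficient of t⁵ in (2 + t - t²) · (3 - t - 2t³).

2

(2 + t - t²) has coefficients 2,1,-1 for degrees 0…2.
(3 - t - 2t³) has coefficients 3,-1,0,-2,0,0 for degrees 0…5.
[t⁵] = 2·0 + 1·0 − 1·(-2) = 2.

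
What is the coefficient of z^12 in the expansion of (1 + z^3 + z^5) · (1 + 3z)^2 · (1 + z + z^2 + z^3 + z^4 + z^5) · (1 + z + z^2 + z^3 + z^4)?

112

(1 + z^3 + z^5) has coefficients 1,0,0,1,0,1 for degrees 0…5.
(1 + 3z)^2 has coefficients 1,6,9,0,0,0,0,0,0,0,0,0,0 for degrees 0…12.
Multiplying by (1 + z + z^2 + z^3 + z^4 + z^5) gives running coefficients 1,7,16,16,16,16,15,9,0,0,0,0,0 for degrees 0…12.
Finally multiplying by (1 + z + z^2 + z^3 + z^4), the product of all factors after the first has coefficients 1,8,24,40,56,71,79,72,56,40,24,9,0 for degrees 0…12.
[z^12] = 1·0 + 1·40 + 1·72 = 112.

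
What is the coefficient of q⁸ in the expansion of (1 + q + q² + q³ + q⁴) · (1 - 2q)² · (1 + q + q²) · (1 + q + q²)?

(1 + q + q² + q³ + q⁴) has coefficients 1,1,1,1,1 for degrees 0…4.
(1 - 2q)² has coefficients 1,-4,4,0,0,0,0,0,0 for degrees 0…8.
Multiplying by (1 + q + q²) gives running coefficients 1,-3,1,0,4,0,0,0,0 for degrees 0…8.
Finally multiplying by (1 + q + q²), the product of all factors after the first has coefficients 1,-2,-1,-2,5,4,4,0,0 for degrees 0…8.
[q⁸] = 1·0 + 1·0 + 1·4 + 1·4 + 1·5 = 13.

13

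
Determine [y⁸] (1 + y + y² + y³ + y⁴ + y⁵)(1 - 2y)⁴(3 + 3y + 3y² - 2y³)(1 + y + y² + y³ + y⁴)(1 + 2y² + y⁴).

(1 + y + y² + y³ + y⁴ + y⁵) has coefficients 1,1,1,1,1,1 for degrees 0…5.
(1 - 2y)⁴ has coefficients 1,-8,24,-32,16,0,0,0,0 for degrees 0…8.
Multiplying by (3 + 3y + 3y² - 2y³) gives running coefficients 3,-21,51,-50,40,-96,112,-32,0 for degrees 0…8.
Multiplying by (1 + y + y² + y³ + y⁴) gives running coefficients 3,-18,33,-17,23,-76,57,-26,24 for degrees 0…8.
Finally multiplying by (1 + 2y² + y⁴), the product of all factors after the first has coefficients 3,-18,39,-53,92,-128,136,-195,161 for degrees 0…8.
[y⁸] = 1·161 + 1·(-195) + 1·136 + 1·(-128) + 1·92 + 1·(-53) = 13.

13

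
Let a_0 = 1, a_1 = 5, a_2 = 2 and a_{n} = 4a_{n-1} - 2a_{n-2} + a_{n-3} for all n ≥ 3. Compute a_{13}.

The ordinary generating function has denominator 1 - 4x + 2x^2 - x^3.
Iterating the recurrence: a_0,…,a_{13} = 1, 5, 2, -1, -3, -8, -27, -95, -334, -1173, -4119, -14464, -50791, -178355.

-178355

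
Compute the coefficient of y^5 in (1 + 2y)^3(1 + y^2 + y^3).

(1 + 2y)^3 has coefficients 1,6,12,8 for degrees 0…3.
(1 + y^2 + y^3) has coefficients 1,0,1,1,0,0 for degrees 0…5.
[y^5] = 1·0 + 6·0 + 12·1 + 8·1 = 20.

20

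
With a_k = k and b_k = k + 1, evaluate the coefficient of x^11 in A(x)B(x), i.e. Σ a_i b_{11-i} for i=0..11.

This is [x^11] in the product of the two ordinary generating functions.
Σ = 0·12 + 1·11 + 2·10 + 3·9 + 4·8 + 5·7 + 6·6 + 7·5 + 8·4 + 9·3 + 10·2 + 11·1 = 286.

286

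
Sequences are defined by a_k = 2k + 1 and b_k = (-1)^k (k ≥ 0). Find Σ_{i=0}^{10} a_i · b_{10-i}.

11

The convolution is the x^10 coefficient of A(x)B(x).
Σ = 1·1 + 3·(-1) + 5·1 + 7·(-1) + 9·1 + 11·(-1) + 13·1 + 15·(-1) + 17·1 + 19·(-1) + 21·1 = 11.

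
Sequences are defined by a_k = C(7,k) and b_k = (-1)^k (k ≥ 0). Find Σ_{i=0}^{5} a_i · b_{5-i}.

The convolution is the t^5 coefficient of A(t)B(t).
Σ = 1·(-1) + 7·1 + 21·(-1) + 35·1 + 35·(-1) + 21·1 = 6.

6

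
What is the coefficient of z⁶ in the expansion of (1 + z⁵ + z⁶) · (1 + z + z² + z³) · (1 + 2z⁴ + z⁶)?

(1 + z⁵ + z⁶) has coefficients 1,0,0,0,0,1,1 for degrees 0…6.
(1 + z + z² + z³) has coefficients 1,1,1,1,0,0,0 for degrees 0…6.
Finally multiplying by (1 + 2z⁴ + z⁶), the product of all factors after the first has coefficients 1,1,1,1,2,2,3 for degrees 0…6.
[z⁶] = 1·3 + 1·1 + 1·1 = 5.

5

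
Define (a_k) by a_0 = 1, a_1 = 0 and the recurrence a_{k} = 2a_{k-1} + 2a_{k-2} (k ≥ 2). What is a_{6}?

The ordinary generating function has denominator 1 - 2q - 2q^2.
Iterating the recurrence: a_0,…,a_{6} = 1, 0, 2, 4, 12, 32, 88.

88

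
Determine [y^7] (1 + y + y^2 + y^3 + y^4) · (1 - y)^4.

-3

(1 + y + y^2 + y^3 + y^4) has coefficients 1,1,1,1,1 for degrees 0…4.
(1 - y)^4 has coefficients 1,-4,6,-4,1,0,0,0 for degrees 0…7.
[y^7] = 1·0 + 1·0 + 1·0 + 1·1 + 1·(-4) = -3.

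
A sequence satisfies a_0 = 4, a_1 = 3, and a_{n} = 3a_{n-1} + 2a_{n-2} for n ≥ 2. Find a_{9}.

117321

The ordinary generating function has denominator 1 - 3z - 2z^2.
Iterating the recurrence: a_0,…,a_{9} = 4, 3, 17, 57, 205, 729, 2597, 9249, 32941, 117321.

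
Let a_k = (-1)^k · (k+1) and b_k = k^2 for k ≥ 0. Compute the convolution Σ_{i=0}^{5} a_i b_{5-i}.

The convolution is the t^5 coefficient of A(t)B(t).
Σ = 1·25 − 2·16 + 3·9 − 4·4 + 5·1 − 6·0 = 9.

9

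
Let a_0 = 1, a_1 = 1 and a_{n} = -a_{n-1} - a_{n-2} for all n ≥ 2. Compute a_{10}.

The ordinary generating function has denominator 1 + x + x^2.
Iterating the recurrence: a_0,…,a_{10} = 1, 1, -2, 1, 1, -2, 1, 1, -2, 1, 1.

1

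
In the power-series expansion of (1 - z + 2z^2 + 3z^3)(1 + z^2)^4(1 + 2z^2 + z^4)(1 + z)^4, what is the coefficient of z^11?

(1 - z + 2z^2 + 3z^3) has coefficients 1,-1,2,3 for degrees 0…3.
(1 + z^2)^4 has coefficients 1,0,4,0,6,0,4,0,1,0,0,0 for degrees 0…11.
Multiplying by (1 + 2z^2 + z^4) gives running coefficients 1,0,6,0,15,0,20,0,15,0,6,0 for degrees 0…11.
Finally multiplying by (1 + z)^4, the product of all factors after the first has coefficients 1,4,12,28,52,84,116,140,150,140,116,84 for degrees 0…11.
[z^11] = 1·84 − 1·116 + 2·140 + 3·150 = 698.

698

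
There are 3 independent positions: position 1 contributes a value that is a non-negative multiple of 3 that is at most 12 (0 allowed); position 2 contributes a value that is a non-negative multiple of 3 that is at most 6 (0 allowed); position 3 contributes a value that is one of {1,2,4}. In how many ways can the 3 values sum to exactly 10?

The generating function for the choices is (1 + y^3 + y^6 + y^9 + y^12)·(1 + y^3 + y^6)·(y + y^2 + y^4); the count is [y^10].
(1 + y^3 + y^6 + y^9 + y^12) has coefficients 1,0,0,1,0,0,1,0,0,1,0 for degrees 0…10.
(1 + y^3 + y^6) has coefficients 1,0,0,1,0,0,1,0,0,0,0 for degrees 0…10.
Finally multiplying by (y + y^2 + y^4), the product of all factors after the first has coefficients 0,1,1,0,2,1,0,2,1,0,1 for degrees 0…10.
[y^10] = 1·1 + 1·2 + 1·2 + 1·1 = 6.

6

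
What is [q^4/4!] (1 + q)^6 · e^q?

1045

The EGF product rule gives c_4 = Σ_{k_1+k_2=4} C(4; k_1,k_2) · ∏ g_i(k_i), where (1+q)^6 gives the falling factorial (6)_k; e^q gives (1)^k.
g_1(k) for k = 0…4: 1, 6, 30, 120, 360.
g_2(k) for k = 0…4: 1, 1, 1, 1, 1.
c_4 = Σ_k C(4,k)·g_1(k)·g_2(4−k) = 1·1·1 + 4·6·1 + 6·30·1 + 4·120·1 + 1·360·1 = 1 + 24 + 180 + 480 + 360 = 1045.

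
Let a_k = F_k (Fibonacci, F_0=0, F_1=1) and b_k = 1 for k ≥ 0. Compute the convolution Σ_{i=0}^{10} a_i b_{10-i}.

The convolution is the x^10 coefficient of A(x)B(x).
Σ = 0·1 + 1·1 + 1·1 + 2·1 + 3·1 + 5·1 + 8·1 + 13·1 + 21·1 + 34·1 + 55·1 = 143.

143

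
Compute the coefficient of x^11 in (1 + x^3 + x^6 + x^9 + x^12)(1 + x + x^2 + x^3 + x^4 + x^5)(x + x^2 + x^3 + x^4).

8

(1 + x^3 + x^6 + x^9 + x^12) has coefficients 1,0,0,1,0,0,1,0,0,1,0,0 for degrees 0…11.
(1 + x + x^2 + x^3 + x^4 + x^5) has coefficients 1,1,1,1,1,1,0,0,0,0,0,0 for degrees 0…11.
Finally multiplying by (x + x^2 + x^3 + x^4), the product of all factors after the first has coefficients 0,1,2,3,4,4,4,3,2,1,0,0 for degrees 0…11.
[x^11] = 1·0 + 1·2 + 1·4 + 1·2 = 8.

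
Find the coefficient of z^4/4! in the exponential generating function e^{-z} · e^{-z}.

The EGF product rule gives c_4 = Σ_{k_1+k_2=4} C(4; k_1,k_2) · ∏ g_i(k_i), where e^{-z} gives (-1)^k; e^{-z} gives (-1)^k.
g_1(k) for k = 0…4: 1, -1, 1, -1, 1.
g_2(k) for k = 0…4: 1, -1, 1, -1, 1.
c_4 = Σ_k C(4,k)·g_1(k)·g_2(4−k) = 1·1·1 + 4·(-1)·(-1) + 6·1·1 + 4·(-1)·(-1) + 1·1·1 = 1 + 4 + 6 + 4 + 1 = 16.

16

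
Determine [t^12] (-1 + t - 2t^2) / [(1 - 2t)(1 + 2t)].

The denominator gives the recurrence a_n = 4a_(n−2) for n ≥ 3; the numerator fixes a_0 = -1, a_1 = 1, a_2 = -6.
Iterating: -1, 1, -6, 4, -24, 16, -96, 64, -384, 256, -1536, 1024, -6144, so a_12 = -6144.

-6144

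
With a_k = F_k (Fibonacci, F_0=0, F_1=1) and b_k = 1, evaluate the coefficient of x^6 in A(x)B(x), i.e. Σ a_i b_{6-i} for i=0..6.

20

The convolution is the x^6 coefficient of A(x)B(x).
Σ = 0·1 + 1·1 + 1·1 + 2·1 + 3·1 + 5·1 + 8·1 = 20.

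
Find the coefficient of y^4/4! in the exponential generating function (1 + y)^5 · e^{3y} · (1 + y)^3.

The EGF product rule gives c_4 = Σ_{k_1+k_2+k_3=4} C(4; k_1,k_2,k_3) · ∏ g_i(k_i), where (1+y)^5 gives the falling factorial (5)_k; e^{3y} gives (3)^k; (1+y)^3 gives the falling factorial (3)_k.
g_1(k) for k = 0…4: 1, 5, 20, 60, 120.
g_2(k) for k = 0…4: 1, 3, 9, 27, 81.
g_3(k) for k = 0…4: 1, 3, 6, 6, 0.
First combine the last two factors: h(k) = Σ_j C(k,j)·g_2(j)·g_3(k−j) for k = 0…4: 1, 6, 33, 168, 801.
c_4 = Σ_k C(4,k)·g_1(k)·h(4−k) = 1·1·801 + 4·5·168 + 6·20·33 + 4·60·6 + 1·120·1 = 801 + 3360 + 3960 + 1440 + 120 = 9681.

9681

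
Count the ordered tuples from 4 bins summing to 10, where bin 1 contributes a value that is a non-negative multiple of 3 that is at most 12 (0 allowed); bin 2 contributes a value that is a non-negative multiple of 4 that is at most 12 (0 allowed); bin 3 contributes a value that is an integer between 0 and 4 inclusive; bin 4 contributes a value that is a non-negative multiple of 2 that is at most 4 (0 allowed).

12

The generating function for the choices is (1 + y³ + y⁶ + y⁹ + y¹²)·(1 + y⁴ + y⁸ + y¹²)·(1 + y + y² + y³ + y⁴)·(1 + y² + y⁴); the count is [y¹⁰].
(1 + y³ + y⁶ + y⁹ + y¹²) has coefficients 1,0,0,1,0,0,1,0,0,1,0 for degrees 0…10.
(1 + y⁴ + y⁸ + y¹²) has coefficients 1,0,0,0,1,0,0,0,1,0,0 for degrees 0…10.
Multiplying by (1 + y + y² + y³ + y⁴) gives running coefficients 1,1,1,1,2,1,1,1,2,1,1 for degrees 0…10.
Finally multiplying by (1 + y² + y⁴), the product of all factors after the first has coefficients 1,1,2,2,4,3,4,3,5,3,4 for degrees 0…10.
[y¹⁰] = 1·4 + 1·3 + 1·4 + 1·1 = 12.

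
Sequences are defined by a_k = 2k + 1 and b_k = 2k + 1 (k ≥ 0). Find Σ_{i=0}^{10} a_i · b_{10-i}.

The convolution is the x^10 coefficient of A(x)B(x).
Σ = 1·21 + 3·19 + 5·17 + 7·15 + 9·13 + 11·11 + 13·9 + 15·7 + 17·5 + 19·3 + 21·1 = 891.

891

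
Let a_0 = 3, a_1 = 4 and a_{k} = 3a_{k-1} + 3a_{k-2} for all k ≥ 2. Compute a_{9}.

The ordinary generating function has denominator 1 - 3y - 3y^2.
Iterating the recurrence: a_0,…,a_{9} = 3, 4, 21, 75, 288, 1089, 4131, 15660, 59373, 225099.

225099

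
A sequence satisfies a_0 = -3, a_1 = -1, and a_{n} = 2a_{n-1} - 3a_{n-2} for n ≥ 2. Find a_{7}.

-103

The ordinary generating function has denominator 1 - 2z + 3z^2.
Iterating the recurrence: a_0,…,a_{7} = -3, -1, 7, 17, 13, -25, -89, -103.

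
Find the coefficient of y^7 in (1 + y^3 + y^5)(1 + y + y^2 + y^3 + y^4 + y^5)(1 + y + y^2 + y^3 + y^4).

(1 + y^3 + y^5) has coefficients 1,0,0,1,0,1 for degrees 0…5.
(1 + y + y^2 + y^3 + y^4 + y^5) has coefficients 1,1,1,1,1,1,0,0 for degrees 0…7.
Finally multiplying by (1 + y + y^2 + y^3 + y^4), the product of all factors after the first has coefficients 1,2,3,4,5,5,4,3 for degrees 0…7.
[y^7] = 1·3 + 1·5 + 1·3 = 11.

11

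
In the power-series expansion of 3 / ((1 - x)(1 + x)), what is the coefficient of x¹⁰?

Partial fractions give a closed form: a_n = (3/2)·1^n + (3/2)·(-1)^n.
At n = 10: a_10 = 3.

3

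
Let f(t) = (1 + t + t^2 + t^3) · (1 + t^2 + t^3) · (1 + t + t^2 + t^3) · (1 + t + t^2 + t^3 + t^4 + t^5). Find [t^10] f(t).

(1 + t + t^2 + t^3) has coefficients 1,1,1,1 for degrees 0…3.
(1 + t^2 + t^3) has coefficients 1,0,1,1,0,0,0,0,0,0,0 for degrees 0…10.
Multiplying by (1 + t + t^2 + t^3) gives running coefficients 1,1,2,3,2,2,1,0,0,0,0 for degrees 0…10.
Finally multiplying by (1 + t + t^2 + t^3 + t^4 + t^5), the product of all factors after the first has coefficients 1,2,4,7,9,11,11,10,8,5,3 for degrees 0…10.
[t^10] = 1·3 + 1·5 + 1·8 + 1·10 = 26.

26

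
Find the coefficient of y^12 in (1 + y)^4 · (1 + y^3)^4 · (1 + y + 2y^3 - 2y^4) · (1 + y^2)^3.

(1 + y)^4 has coefficients 1,4,6,4,1 for degrees 0…4.
(1 + y^3)^4 has coefficients 1,0,0,4,0,0,6,0,0,4,0,0,1 for degrees 0…12.
Multiplying by (1 + y + 2y^3 - 2y^4) gives running coefficients 1,1,0,6,2,0,14,-2,0,16,-8,0,9 for degrees 0…12.
Finally multiplying by (1 + y^2)^3, the product of all factors after the first has coefficients 1,1,3,9,5,21,21,17,48,16,36,42,-1 for degrees 0…12.
[y^12] = 1·(-1) + 4·42 + 6·36 + 4·16 + 1·48 = 495.

495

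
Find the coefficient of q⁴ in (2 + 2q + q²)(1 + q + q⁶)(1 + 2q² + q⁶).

(2 + 2q + q²) has coefficients 2,2,1 for degrees 0…2.
(1 + q + q⁶) has coefficients 1,1,0,0,0 for degrees 0…4.
Finally multiplying by (1 + 2q² + q⁶), the product of all factors after the first has coefficients 1,1,2,2,0 for degrees 0…4.
[q⁴] = 2·0 + 2·2 + 1·2 = 6.

6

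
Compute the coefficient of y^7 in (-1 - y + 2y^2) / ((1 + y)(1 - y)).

-1

The denominator gives the recurrence a_n = a_(n−2) for n ≥ 3; the numerator fixes a_0 = -1, a_1 = -1, a_2 = 1.
Iterating: -1, -1, 1, -1, 1, -1, 1, -1, so a_7 = -1.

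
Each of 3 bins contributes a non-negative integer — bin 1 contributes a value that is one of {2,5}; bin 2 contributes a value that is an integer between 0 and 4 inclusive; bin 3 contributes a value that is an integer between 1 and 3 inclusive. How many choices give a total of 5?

The generating function for the choices is (x² + x⁵)·(1 + x + x² + x³ + x⁴)·(x + x² + x³); the count is [x⁵].
(x² + x⁵) has coefficients 0,0,1,0,0,1 for degrees 0…5.
(1 + x + x² + x³ + x⁴) has coefficients 1,1,1,1,1,0 for degrees 0…5.
Finally multiplying by (x + x² + x³), the product of all factors after the first has coefficients 0,1,2,3,3,3 for degrees 0…5.
[x⁵] = 1·3 + 1·0 = 3.

3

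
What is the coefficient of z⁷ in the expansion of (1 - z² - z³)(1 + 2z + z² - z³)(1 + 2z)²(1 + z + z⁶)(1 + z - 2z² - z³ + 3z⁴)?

118

(1 - z² - z³) has coefficients 1,0,-1,-1 for degrees 0…3.
(1 + 2z + z² - z³) has coefficients 1,2,1,-1,0,0,0,0 for degrees 0…7.
Multiplying by (1 + 2z)² gives running coefficients 1,6,13,11,0,-4,0,0 for degrees 0…7.
Multiplying by (1 + z + z⁶) gives running coefficients 1,7,19,24,11,-4,-3,6 for degrees 0…7.
Finally multiplying by (1 + z - 2z² - z³ + 3z⁴), the product of all factors after the first has coefficients 1,8,24,28,-7,-39,4,72 for degrees 0…7.
[z⁷] = 1·72 − 1·(-39) − 1·(-7) = 118.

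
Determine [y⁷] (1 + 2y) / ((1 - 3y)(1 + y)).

2734

Partial fractions give a closed form: a_n = (5/4)·3^n + (-1/4)·(-1)^n.
At n = 7: a_7 = 2734.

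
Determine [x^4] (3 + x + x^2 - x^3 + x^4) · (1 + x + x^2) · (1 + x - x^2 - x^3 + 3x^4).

2

(3 + x + x^2 - x^3 + x^4) has coefficients 3,1,1,-1,1 for degrees 0…4.
(1 + x + x^2) has coefficients 1,1,1,0,0 for degrees 0…4.
Finally multiplying by (1 + x - x^2 - x^3 + 3x^4), the product of all factors after the first has coefficients 1,2,1,-1,1 for degrees 0…4.
[x^4] = 3·1 + 1·(-1) + 1·1 − 1·2 + 1·1 = 2.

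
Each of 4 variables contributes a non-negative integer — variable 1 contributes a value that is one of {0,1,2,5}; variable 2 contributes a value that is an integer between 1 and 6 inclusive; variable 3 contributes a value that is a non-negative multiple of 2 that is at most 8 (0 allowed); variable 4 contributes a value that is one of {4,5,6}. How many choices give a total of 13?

32

The generating function for the choices is (1 + x + x^2 + x^5)·(x + x^2 + x^3 + x^4 + x^5 + x^6)·(1 + x^2 + x^4 + x^6 + x^8)·(x^4 + x^5 + x^6); the count is [x^13].
(1 + x + x^2 + x^5) has coefficients 1,1,1,0,0,1 for degrees 0…5.
(x + x^2 + x^3 + x^4 + x^5 + x^6) has coefficients 0,1,1,1,1,1,1,0,0,0,0,0,0,0 for degrees 0…13.
Multiplying by (1 + x^2 + x^4 + x^6 + x^8) gives running coefficients 0,1,1,2,2,3,3,3,3,3,3,2,2,1 for degrees 0…13.
Finally multiplying by (x^4 + x^5 + x^6), the product of all factors after the first has coefficients 0,0,0,0,0,1,2,4,5,7,8,9,9,9 for degrees 0…13.
[x^13] = 1·9 + 1·9 + 1·9 + 1·5 = 32.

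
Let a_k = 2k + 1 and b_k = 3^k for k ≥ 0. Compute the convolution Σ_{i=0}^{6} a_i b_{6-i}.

2179

This is [x^6] in the product of the two ordinary generating functions.
Σ = 1·729 + 3·243 + 5·81 + 7·27 + 9·9 + 11·3 + 13·1 = 2179.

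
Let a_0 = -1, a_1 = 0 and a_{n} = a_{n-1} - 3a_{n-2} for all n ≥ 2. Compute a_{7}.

48

The ordinary generating function has denominator 1 - x + 3x^2.
Iterating the recurrence: a_0,…,a_{7} = -1, 0, 3, 3, -6, -15, 3, 48.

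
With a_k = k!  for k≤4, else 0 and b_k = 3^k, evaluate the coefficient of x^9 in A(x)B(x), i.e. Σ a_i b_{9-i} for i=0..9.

40824

Write out a_i and b_{9-i} for i = 0,…,9 and sum the products.
Σ = 1·19683 + 1·6561 + 2·2187 + 6·729 + 24·243 + 0·81 + 0·27 + 0·9 + 0·3 + 0·1 = 40824.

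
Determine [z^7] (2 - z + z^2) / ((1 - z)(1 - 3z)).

The denominator gives the recurrence a_n = 4a_(n−1) − 3a_(n−2) for n ≥ 3; the numerator fixes a_0 = 2, a_1 = 7, a_2 = 23.
Iterating: 2, 7, 23, 71, 215, 647, 1943, 5831, so a_7 = 5831.

5831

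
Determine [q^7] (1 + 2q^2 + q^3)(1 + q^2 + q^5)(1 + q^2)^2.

7

(1 + 2q^2 + q^3) has coefficients 1,0,2,1 for degrees 0…3.
(1 + q^2 + q^5) has coefficients 1,0,1,0,0,1,0,0 for degrees 0…7.
Finally multiplying by (1 + q^2)^2, the product of all factors after the first has coefficients 1,0,3,0,3,1,1,2 for degrees 0…7.
[q^7] = 1·2 + 2·1 + 1·3 = 7.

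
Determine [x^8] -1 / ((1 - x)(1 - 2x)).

Partial fractions give a closed form: a_n = (1)·1^n + (-2)·2^n.
At n = 8: a_8 = -511.

-511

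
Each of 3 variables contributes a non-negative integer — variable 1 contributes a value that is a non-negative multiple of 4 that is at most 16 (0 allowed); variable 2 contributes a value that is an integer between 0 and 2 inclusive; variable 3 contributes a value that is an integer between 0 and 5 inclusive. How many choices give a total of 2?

3

The generating function for the choices is (1 + z^4 + z^8 + z^12 + z^16)·(1 + z + z^2)·(1 + z + z^2 + z^3 + z^4 + z^5); the count is [z^2].
(1 + z^4 + z^8 + z^12 + z^16) has coefficients 1,0,0 for degrees 0…2.
(1 + z + z^2) has coefficients 1,1,1 for degrees 0…2.
Finally multiplying by (1 + z + z^2 + z^3 + z^4 + z^5), the product of all factors after the first has coefficients 1,2,3 for degrees 0…2.
[z^2] = 1·3 = 3.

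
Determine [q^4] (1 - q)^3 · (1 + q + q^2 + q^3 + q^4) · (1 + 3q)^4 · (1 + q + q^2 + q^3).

(1 - q)^3 has coefficients 1,-3,3,-1 for degrees 0…3.
(1 + q + q^2 + q^3 + q^4) has coefficients 1,1,1,1,1 for degrees 0…4.
Multiplying by (1 + 3q)^4 gives running coefficients 1,13,67,175,256 for degrees 0…4.
Finally multiplying by (1 + q + q^2 + q^3), the product of all factors after the first has coefficients 1,14,81,256,511 for degrees 0…4.
[q^4] = 1·511 − 3·256 + 3·81 − 1·14 = -28.

-28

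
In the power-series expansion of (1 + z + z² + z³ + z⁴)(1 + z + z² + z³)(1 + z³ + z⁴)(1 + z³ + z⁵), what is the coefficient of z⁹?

(1 + z + z² + z³ + z⁴) has coefficients 1,1,1,1,1 for degrees 0…4.
(1 + z + z² + z³) has coefficients 1,1,1,1,0,0,0,0,0,0 for degrees 0…9.
Multiplying by (1 + z³ + z⁴) gives running coefficients 1,1,1,2,2,2,2,1,0,0 for degrees 0…9.
Finally multiplying by (1 + z³ + z⁵), the product of all factors after the first has coefficients 1,1,1,3,3,4,5,4,4,4 for degrees 0…9.
[z⁹] = 1·4 + 1·4 + 1·4 + 1·5 + 1·4 = 21.

21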